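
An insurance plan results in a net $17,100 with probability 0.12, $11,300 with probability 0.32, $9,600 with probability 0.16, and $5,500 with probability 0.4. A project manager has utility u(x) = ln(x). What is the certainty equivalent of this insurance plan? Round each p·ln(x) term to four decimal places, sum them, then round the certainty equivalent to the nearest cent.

E[u] = 0.12·ln(17100) + 0.32·ln(11300) + 0.16·ln(9600) + 0.4·ln(5500) = 1.1696 + 2.9864 + 1.4671 + 3.4450 = 9.0681
CE = e^9.0681 ≈ 8674.13

$8,674.13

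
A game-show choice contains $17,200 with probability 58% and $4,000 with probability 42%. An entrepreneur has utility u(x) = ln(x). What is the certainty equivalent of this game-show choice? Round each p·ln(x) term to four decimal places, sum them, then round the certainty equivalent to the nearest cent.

E[u] = 0.58·ln(17200) + 0.42·ln(4000) = 5.6565 + 3.4835 = 9.1400
CE = e^9.1400 ≈ 9320.77

$9,320.77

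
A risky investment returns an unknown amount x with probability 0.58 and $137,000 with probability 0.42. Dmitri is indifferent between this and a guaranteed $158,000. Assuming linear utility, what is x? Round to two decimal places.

x = $173,206.90

0.58·x + 0.42·137000 = 158000
0.58·x = 158000 − 57540 = 100460
x = 100460 / 0.58 = 173206.8966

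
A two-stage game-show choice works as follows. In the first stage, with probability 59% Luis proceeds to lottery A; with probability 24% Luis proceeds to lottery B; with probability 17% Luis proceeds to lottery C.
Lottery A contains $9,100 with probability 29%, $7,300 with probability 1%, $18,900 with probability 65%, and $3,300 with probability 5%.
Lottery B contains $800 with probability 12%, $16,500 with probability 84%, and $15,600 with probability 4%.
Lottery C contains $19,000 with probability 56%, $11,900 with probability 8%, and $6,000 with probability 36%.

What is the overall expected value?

EV(A) = 0.29 × 9100 + 0.01 × 7300 + 0.65 × 18900 + 0.05 × 3300 = 2639 + 73 + 12285 + 165 = 15162
EV(B) = 0.12 × 800 + 0.84 × 16500 + 0.04 × 15600 = 96 + 13860 + 624 = 14580
EV(C) = 0.56 × 19000 + 0.08 × 11900 + 0.36 × 6000 = 10640 + 952 + 2160 = 13752
Overall = 0.59 × 15162 + 0.24 × 14580 + 0.17 × 13752 = 8945.58 + 3499.2 + 2337.84 = 14782.62

$14,782.62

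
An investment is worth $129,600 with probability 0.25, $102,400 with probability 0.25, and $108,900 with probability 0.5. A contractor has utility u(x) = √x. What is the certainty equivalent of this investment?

$112,225

E[u] = 0.25·√129600 + 0.25·√102400 + 0.5·√108900 = 0.25·360 + 0.25·320 + 0.5·330 = 335
CE = (335)² = 112225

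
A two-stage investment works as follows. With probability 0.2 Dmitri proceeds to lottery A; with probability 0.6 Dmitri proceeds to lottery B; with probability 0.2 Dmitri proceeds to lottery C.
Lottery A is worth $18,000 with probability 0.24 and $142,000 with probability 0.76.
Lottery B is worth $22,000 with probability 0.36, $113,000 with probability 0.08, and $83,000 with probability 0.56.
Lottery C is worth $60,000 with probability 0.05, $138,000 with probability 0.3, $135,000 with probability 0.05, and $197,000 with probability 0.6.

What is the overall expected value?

$94,382

EV(A) = 0.24 × 18000 + 0.76 × 142000 = 4320 + 107920 = 112240
EV(B) = 0.36 × 22000 + 0.08 × 113000 + 0.56 × 83000 = 7920 + 9040 + 46480 = 63440
EV(C) = 0.05 × 60000 + 0.3 × 138000 + 0.05 × 135000 + 0.6 × 197000 = 3000 + 41400 + 6750 + 118200 = 169350
Overall = 0.2 × 112240 + 0.6 × 63440 + 0.2 × 169350 = 22448 + 38064 + 33870 = 94382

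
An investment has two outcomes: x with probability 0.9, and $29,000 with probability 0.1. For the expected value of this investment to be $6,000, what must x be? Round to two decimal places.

0.9·x + 0.1·29000 = 6000
0.9·x = 6000 − 2900 = 3100
x = 3100 / 0.9 = 3444.4444

x = $3,444.44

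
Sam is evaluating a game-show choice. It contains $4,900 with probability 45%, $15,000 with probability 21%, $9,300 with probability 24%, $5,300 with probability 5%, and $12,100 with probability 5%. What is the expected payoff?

EV = 0.45 × 4900 + 0.21 × 15000 + 0.24 × 9300 + 0.05 × 5300 + 0.05 × 12100 = 2205 + 3150 + 2232 + 265 + 605 = 8457

$8,457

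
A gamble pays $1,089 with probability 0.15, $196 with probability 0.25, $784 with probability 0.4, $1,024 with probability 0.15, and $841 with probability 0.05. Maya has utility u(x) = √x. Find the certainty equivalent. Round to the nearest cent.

E[u] = 0.15·√1089 + 0.25·√196 + 0.4·√784 + 0.15·√1024 + 0.05·√841 = 0.15·33 + 0.25·14 + 0.4·28 + 0.15·32 + 0.05·29 = 25.9
CE = (25.9)² = 670.81

$670.81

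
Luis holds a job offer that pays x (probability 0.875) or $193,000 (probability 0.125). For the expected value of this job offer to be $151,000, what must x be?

x = $145,000

0.875·x + 0.125·193000 = 151000
0.875·x = 151000 − 24125 = 126875
x = 126875 / 0.875 = 145000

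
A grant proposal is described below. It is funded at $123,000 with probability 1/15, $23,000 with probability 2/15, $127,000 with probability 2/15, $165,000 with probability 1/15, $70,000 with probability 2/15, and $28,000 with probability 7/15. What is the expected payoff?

EV = 1/15 × 123000 + 2/15 × 23000 + 2/15 × 127000 + 1/15 × 165000 + 2/15 × 70000 + 7/15 × 28000 = 8200 + 3066.6667 + 16933.3333 + 11000 + 9333.3333 + 13066.6667 = 61600

$61,600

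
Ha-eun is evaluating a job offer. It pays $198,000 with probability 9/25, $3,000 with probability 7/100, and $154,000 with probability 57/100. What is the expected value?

$159,270

EV = 9/25 × 198000 + 7/100 × 3000 + 57/100 × 154000 = 71280 + 210 + 87780 = 159270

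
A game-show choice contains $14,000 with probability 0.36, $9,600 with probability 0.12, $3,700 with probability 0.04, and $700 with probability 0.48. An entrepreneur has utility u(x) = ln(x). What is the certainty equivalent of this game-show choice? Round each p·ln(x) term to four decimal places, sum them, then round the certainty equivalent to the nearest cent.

$3,011.82

E[u] = 0.36·ln(14000) + 0.12·ln(9600) + 0.04·ln(3700) + 0.48·ln(700) = 3.4369 + 1.1003 + 0.3286 + 3.1445 = 8.0103
CE = e^8.0103 ≈ 3011.82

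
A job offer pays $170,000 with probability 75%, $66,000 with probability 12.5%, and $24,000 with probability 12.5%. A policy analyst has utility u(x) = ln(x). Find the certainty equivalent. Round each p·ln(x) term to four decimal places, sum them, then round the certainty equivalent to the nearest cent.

E[u] = 0.75·ln(170000) + 0.125·ln(66000) + 0.125·ln(24000) = 9.0327 + 1.3872 + 1.2607 = 11.6806
CE = e^11.6806 ≈ 118255.17

$118,255.17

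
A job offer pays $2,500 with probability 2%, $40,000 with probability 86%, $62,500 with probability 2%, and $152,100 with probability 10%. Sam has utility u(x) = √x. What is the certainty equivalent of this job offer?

E[u] = 0.02·√2500 + 0.86·√40000 + 0.02·√62500 + 0.1·√152100 = 0.02·50 + 0.86·200 + 0.02·250 + 0.1·390 = 217
CE = (217)² = 47089

$47,089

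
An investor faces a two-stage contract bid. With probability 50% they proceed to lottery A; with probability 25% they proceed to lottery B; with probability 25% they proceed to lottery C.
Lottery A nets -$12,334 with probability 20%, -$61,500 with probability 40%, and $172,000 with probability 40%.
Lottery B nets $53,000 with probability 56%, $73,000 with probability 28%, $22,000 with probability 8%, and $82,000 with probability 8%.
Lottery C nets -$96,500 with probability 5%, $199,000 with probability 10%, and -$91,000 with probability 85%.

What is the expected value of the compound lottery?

$19,907.85

EV(A) = 0.2 × (-12334) + 0.4 × (-61500) + 0.4 × 172000 = -2466.8 − 24600 + 68800 = 41733.2
EV(B) = 0.56 × 53000 + 0.28 × 73000 + 0.08 × 22000 + 0.08 × 82000 = 29680 + 20440 + 1760 + 6560 = 58440
EV(C) = 0.05 × (-96500) + 0.1 × 199000 + 0.85 × (-91000) = -4825 + 19900 − 77350 = -62275
Overall = 0.5 × 41733.2 + 0.25 × 58440 + 0.25 × (-62275) = 20866.6 + 14610 − 15568.75 = 19907.85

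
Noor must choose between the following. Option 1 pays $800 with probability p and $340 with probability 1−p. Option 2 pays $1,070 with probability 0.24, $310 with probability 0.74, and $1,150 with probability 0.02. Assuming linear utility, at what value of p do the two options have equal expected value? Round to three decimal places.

EV(Option 2) = 0.24 × 1070 + 0.74 × 310 + 0.02 × 1150 = 256.8 + 229.4 + 23 = 509.2
p·800 + (1−p)·340 = 509.2
460p + 340 = 509.2
p = (509.2 − 340) / 460

p = 0.368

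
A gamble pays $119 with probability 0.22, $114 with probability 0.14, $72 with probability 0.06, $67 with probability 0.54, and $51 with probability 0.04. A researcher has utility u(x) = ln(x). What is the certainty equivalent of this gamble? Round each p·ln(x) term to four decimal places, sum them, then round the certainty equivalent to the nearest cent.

E[u] = 0.22·ln(119) + 0.14·ln(114) + 0.06·ln(72) + 0.54·ln(67) + 0.04·ln(51) = 1.0514 + 0.6631 + 0.2566 + 2.2705 + 0.1573 = 4.3989
CE = e^4.3989 ≈ 81.36

$81.36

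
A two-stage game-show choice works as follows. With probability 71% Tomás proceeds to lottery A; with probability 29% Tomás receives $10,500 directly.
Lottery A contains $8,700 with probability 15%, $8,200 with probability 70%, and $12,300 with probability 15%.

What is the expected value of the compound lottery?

$9,356.90

EV(A) = 0.15 × 8700 + 0.7 × 8200 + 0.15 × 12300 = 1305 + 5740 + 1845 = 8890
Branch B: 10500 (certain)
Overall = 0.71 × 8890 + 0.29 × 10500 = 6311.9 + 3045 = 9356.9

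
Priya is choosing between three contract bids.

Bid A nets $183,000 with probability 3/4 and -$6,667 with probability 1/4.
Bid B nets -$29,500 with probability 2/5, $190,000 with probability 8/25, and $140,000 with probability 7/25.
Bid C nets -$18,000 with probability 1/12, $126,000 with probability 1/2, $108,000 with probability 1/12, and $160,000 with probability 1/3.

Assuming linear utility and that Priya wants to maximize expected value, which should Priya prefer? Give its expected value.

Bid A = 3/4 × 183000 + 1/4 × (-6667) = 137250 − 1666.75 = 135583.25
Bid B = 2/5 × (-29500) + 8/25 × 190000 + 7/25 × 140000 = -11800 + 60800 + 39200 = 88200
Bid C = 1/12 × (-18000) + 1/2 × 126000 + 1/12 × 108000 + 1/3 × 160000 = -1500 + 63000 + 9000 + 53333.3333 = 123833.3333

Bid A ($135,583.25)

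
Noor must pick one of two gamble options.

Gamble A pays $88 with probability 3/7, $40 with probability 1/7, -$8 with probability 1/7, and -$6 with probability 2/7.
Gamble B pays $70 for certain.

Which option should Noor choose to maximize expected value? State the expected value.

Gamble A = 3/7 × 88 + 1/7 × 40 + 1/7 × (-8) + 2/7 × (-6) = 37.7143 + 5.7143 − 1.1429 − 1.7143 = 40.5714
Gamble B: 70 (certain)

Gamble B ($70)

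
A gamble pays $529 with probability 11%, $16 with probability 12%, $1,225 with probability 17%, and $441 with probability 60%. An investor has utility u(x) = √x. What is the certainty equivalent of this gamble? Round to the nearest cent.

$464.83

E[u] = 0.11·√529 + 0.12·√16 + 0.17·√1225 + 0.6·√441 = 0.11·23 + 0.12·4 + 0.17·35 + 0.6·21 = 21.56
CE = (21.56)² = 464.8336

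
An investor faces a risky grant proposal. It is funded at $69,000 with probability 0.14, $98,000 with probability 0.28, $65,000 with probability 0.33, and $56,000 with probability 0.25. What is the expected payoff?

EV = 0.14 × 69000 + 0.28 × 98000 + 0.33 × 65000 + 0.25 × 56000 = 9660 + 27440 + 21450 + 14000 = 72550

$72,550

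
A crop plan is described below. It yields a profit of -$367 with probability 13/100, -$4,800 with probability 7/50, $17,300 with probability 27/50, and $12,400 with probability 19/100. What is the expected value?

$10,978.29

EV = 13/100 × (-367) + 7/50 × (-4800) + 27/50 × 17300 + 19/100 × 12400 = -47.71 − 672 + 9342 + 2356 = 10978.29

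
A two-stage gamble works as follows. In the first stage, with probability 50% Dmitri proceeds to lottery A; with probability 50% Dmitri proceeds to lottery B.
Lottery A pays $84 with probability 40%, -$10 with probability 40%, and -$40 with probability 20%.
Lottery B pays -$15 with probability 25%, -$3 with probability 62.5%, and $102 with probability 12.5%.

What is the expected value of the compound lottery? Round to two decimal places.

$14.36

EV(A) = 0.4 × 84 + 0.4 × (-10) + 0.2 × (-40) = 33.6 − 4 − 8 = 21.6
EV(B) = 0.25 × (-15) + 0.625 × (-3) + 0.125 × 102 = -3.75 − 1.875 + 12.75 = 7.125
Overall = 0.5 × 21.6 + 0.5 × 7.125 = 10.8 + 3.5625 = 14.3625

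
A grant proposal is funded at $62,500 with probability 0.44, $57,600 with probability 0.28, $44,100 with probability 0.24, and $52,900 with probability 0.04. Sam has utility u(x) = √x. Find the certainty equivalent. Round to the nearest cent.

E[u] = 0.44·√62500 + 0.28·√57600 + 0.24·√44100 + 0.04·√52900 = 0.44·250 + 0.28·240 + 0.24·210 + 0.04·230 = 236.8
CE = (236.8)² = 56074.24

$56,074.24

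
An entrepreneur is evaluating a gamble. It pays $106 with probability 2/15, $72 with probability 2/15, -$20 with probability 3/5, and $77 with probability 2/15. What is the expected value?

EV = 2/15 × 106 + 2/15 × 72 + 3/5 × (-20) + 2/15 × 77 = 14.1333 + 9.6 − 12 + 10.2667 = 22

$22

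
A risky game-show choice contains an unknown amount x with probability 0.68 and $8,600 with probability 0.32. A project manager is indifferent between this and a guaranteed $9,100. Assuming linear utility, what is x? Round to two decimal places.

0.68·x + 0.32·8600 = 9100
0.68·x = 9100 − 2752 = 6348
x = 6348 / 0.68 = 9335.2941

x = $9,335.29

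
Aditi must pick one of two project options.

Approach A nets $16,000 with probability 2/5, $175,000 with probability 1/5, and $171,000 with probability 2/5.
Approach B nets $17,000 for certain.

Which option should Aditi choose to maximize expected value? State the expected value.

Approach A = 2/5 × 16000 + 1/5 × 175000 + 2/5 × 171000 = 6400 + 35000 + 68400 = 109800
Approach B: 17000 (certain)

Approach A ($109,800)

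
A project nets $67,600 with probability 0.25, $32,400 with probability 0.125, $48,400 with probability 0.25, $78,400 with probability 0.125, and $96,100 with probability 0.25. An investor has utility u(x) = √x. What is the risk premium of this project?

E[u] = 0.25·√67600 + 0.125·√32400 + 0.25·√48400 + 0.125·√78400 + 0.25·√96100 = 0.25·260 + 0.125·180 + 0.25·220 + 0.125·280 + 0.25·310 = 255
CE = (255)² = 65025
Risk premium = EV − CE = 66875 − 65025 = 1850

$1,850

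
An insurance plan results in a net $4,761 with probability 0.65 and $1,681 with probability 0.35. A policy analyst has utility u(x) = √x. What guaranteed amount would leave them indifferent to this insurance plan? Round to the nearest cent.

E[u] = 0.65·√4761 + 0.35·√1681 = 0.65·69 + 0.35·41 = 59.2
CE = (59.2)² = 3504.64

$3,504.64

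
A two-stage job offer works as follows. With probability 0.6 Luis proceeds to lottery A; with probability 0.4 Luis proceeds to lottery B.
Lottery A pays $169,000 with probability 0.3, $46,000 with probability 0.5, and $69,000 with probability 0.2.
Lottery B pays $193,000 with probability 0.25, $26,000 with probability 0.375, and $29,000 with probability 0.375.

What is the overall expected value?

$80,050

EV(A) = 0.3 × 169000 + 0.5 × 46000 + 0.2 × 69000 = 50700 + 23000 + 13800 = 87500
EV(B) = 0.25 × 193000 + 0.375 × 26000 + 0.375 × 29000 = 48250 + 9750 + 10875 = 68875
Overall = 0.6 × 87500 + 0.4 × 68875 = 52500 + 27550 = 80050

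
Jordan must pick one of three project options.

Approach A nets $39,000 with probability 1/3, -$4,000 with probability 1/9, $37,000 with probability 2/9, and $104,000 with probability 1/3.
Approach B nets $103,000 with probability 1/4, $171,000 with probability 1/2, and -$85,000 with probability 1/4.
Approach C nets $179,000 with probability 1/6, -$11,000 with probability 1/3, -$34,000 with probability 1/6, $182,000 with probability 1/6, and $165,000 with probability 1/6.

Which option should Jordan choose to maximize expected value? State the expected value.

Approach A = 1/3 × 39000 + 1/9 × (-4000) + 2/9 × 37000 + 1/3 × 104000 = 13000 − 444.4444 + 8222.2222 + 34666.6667 = 55444.4444
Approach B = 1/4 × 103000 + 1/2 × 171000 + 1/4 × (-85000) = 25750 + 85500 − 21250 = 90000
Approach C = 1/6 × 179000 + 1/3 × (-11000) + 1/6 × (-34000) + 1/6 × 182000 + 1/6 × 165000 = 29833.3333 − 3666.6667 − 5666.6667 + 30333.3333 + 27500 = 78333.3333

Approach B ($90,000)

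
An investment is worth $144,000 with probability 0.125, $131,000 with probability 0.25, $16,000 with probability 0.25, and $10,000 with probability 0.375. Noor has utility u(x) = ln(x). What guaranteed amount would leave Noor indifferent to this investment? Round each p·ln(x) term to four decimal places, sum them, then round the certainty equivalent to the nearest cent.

E[u] = 0.125·ln(144000) + 0.25·ln(131000) + 0.25·ln(16000) + 0.375·ln(10000) = 1.4847 + 2.9457 + 2.4201 + 3.4539 = 10.3044
CE = e^10.3044 ≈ 29863.73

$29,863.73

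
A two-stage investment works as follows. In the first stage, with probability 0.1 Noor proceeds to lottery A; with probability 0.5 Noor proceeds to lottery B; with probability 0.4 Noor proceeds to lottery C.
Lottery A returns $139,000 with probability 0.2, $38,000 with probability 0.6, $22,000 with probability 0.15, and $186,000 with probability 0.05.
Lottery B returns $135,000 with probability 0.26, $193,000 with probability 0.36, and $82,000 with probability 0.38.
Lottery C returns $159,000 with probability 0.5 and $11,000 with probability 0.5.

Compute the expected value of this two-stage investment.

$108,190

EV(A) = 0.2 × 139000 + 0.6 × 38000 + 0.15 × 22000 + 0.05 × 186000 = 27800 + 22800 + 3300 + 9300 = 63200
EV(B) = 0.26 × 135000 + 0.36 × 193000 + 0.38 × 82000 = 35100 + 69480 + 31160 = 135740
EV(C) = 0.5 × 159000 + 0.5 × 11000 = 79500 + 5500 = 85000
Overall = 0.1 × 63200 + 0.5 × 135740 + 0.4 × 85000 = 6320 + 67870 + 34000 = 108190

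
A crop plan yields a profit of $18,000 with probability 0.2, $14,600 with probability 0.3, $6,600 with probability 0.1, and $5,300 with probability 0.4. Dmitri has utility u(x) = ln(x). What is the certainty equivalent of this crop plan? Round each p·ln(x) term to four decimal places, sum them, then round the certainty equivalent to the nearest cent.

E[u] = 0.2·ln(18000) + 0.3·ln(14600) + 0.1·ln(6600) + 0.4·ln(5300) = 1.9596 + 2.8766 + 0.8795 + 3.4302 = 9.1459
CE = e^9.1459 ≈ 9375.92

$9,375.92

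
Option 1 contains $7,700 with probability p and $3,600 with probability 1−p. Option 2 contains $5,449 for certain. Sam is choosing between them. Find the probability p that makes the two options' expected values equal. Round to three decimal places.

p = 0.451

p·7700 + (1−p)·3600 = 5449
4100p + 3600 = 5449
p = (5449 − 3600) / 4100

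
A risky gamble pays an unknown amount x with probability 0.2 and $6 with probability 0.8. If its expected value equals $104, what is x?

0.2·x + 0.8·6 = 104
0.2·x = 104 − 4.8 = 99.2
x = 99.2 / 0.2 = 496

x = $496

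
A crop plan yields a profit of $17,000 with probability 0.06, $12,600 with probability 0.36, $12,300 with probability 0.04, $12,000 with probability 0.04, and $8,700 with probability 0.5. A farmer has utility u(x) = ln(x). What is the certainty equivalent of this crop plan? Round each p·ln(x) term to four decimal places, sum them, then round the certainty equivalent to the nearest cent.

E[u] = 0.06·ln(17000) + 0.36·ln(12600) + 0.04·ln(12300) + 0.04·ln(12000) + 0.5·ln(8700) = 0.5845 + 3.3989 + 0.3767 + 0.3757 + 4.5355 = 9.2713
CE = e^9.2713 ≈ 10628.56

$10,628.56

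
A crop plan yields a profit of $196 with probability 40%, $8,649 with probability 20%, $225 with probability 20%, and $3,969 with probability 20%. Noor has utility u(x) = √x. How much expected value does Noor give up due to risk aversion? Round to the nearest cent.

E[u] = 0.4·√196 + 0.2·√8649 + 0.2·√225 + 0.2·√3969 = 0.4·14 + 0.2·93 + 0.2·15 + 0.2·63 = 39.8
CE = (39.8)² = 1584.04
Risk premium = EV − CE = 2647 − 1584.04 = 1062.96

$1,062.96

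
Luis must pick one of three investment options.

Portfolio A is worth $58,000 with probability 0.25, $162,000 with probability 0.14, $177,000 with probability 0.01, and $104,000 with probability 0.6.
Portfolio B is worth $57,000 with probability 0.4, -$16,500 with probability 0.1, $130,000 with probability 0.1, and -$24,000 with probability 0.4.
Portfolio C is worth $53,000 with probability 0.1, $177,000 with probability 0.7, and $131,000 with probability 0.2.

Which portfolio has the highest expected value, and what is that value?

Portfolio A = 0.25 × 58000 + 0.14 × 162000 + 0.01 × 177000 + 0.6 × 104000 = 14500 + 22680 + 1770 + 62400 = 101350
Portfolio B = 0.4 × 57000 + 0.1 × (-16500) + 0.1 × 130000 + 0.4 × (-24000) = 22800 − 1650 + 13000 − 9600 = 24550
Portfolio C = 0.1 × 53000 + 0.7 × 177000 + 0.2 × 131000 = 5300 + 123900 + 26200 = 155400

Portfolio C ($155,400)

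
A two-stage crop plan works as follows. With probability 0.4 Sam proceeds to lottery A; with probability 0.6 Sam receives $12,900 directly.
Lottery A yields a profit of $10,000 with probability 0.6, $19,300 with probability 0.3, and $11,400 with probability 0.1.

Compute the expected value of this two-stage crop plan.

$12,912

EV(A) = 0.6 × 10000 + 0.3 × 19300 + 0.1 × 11400 = 6000 + 5790 + 1140 = 12930
Branch B: 12900 (certain)
Overall = 0.4 × 12930 + 0.6 × 12900 = 5172 + 7740 = 12912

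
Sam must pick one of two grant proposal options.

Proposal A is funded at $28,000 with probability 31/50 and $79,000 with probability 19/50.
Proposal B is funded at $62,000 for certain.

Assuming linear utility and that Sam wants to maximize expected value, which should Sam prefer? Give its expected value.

Proposal A = 31/50 × 28000 + 19/50 × 79000 = 17360 + 30020 = 47380
Proposal B: 62000 (certain)

Proposal B ($62,000)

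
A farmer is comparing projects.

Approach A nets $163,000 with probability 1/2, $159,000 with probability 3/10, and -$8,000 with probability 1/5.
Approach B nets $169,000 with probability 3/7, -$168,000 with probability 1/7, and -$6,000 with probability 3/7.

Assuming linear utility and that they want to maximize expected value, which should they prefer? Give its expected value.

Approach A ($127,600)

Approach A = 1/2 × 163000 + 3/10 × 159000 + 1/5 × (-8000) = 81500 + 47700 − 1600 = 127600
Approach B = 3/7 × 169000 + 1/7 × (-168000) + 3/7 × (-6000) = 72428.5714 − 24000 − 2571.4286 = 45857.1429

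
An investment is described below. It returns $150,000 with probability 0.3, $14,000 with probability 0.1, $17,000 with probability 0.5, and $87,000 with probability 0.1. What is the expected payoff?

EV = 0.3 × 150000 + 0.1 × 14000 + 0.5 × 17000 + 0.1 × 87000 = 45000 + 1400 + 8500 + 8700 = 63600

$63,600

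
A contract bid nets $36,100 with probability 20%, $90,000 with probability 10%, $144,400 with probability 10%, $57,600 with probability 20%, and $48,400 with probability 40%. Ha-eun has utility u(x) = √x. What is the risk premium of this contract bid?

$2,976

E[u] = 0.2·√36100 + 0.1·√90000 + 0.1·√144400 + 0.2·√57600 + 0.4·√48400 = 0.2·190 + 0.1·300 + 0.1·380 + 0.2·240 + 0.4·220 = 242
CE = (242)² = 58564
Risk premium = EV − CE = 61540 − 58564 = 2976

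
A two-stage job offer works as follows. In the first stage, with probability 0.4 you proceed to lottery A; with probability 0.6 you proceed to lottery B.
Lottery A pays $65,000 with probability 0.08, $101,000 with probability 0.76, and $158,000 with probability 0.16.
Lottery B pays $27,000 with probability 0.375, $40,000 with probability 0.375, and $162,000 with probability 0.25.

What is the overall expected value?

EV(A) = 0.08 × 65000 + 0.76 × 101000 + 0.16 × 158000 = 5200 + 76760 + 25280 = 107240
EV(B) = 0.375 × 27000 + 0.375 × 40000 + 0.25 × 162000 = 10125 + 15000 + 40500 = 65625
Overall = 0.4 × 107240 + 0.6 × 65625 = 42896 + 39375 = 82271

$82,271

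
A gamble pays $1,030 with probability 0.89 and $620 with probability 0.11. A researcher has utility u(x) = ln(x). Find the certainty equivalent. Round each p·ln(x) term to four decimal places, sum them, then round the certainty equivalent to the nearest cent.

E[u] = 0.89·ln(1030) + 0.11·ln(620) = 6.1742 + 0.7073 = 6.8815
CE = e^6.8815 ≈ 974.09

$974.09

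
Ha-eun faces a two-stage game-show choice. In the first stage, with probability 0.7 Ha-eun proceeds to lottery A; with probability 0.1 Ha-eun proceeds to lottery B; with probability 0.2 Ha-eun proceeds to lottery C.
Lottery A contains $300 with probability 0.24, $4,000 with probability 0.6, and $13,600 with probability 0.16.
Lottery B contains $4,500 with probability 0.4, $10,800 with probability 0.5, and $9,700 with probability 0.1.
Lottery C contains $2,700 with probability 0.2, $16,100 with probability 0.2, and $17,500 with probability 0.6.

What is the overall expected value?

$6,922.60

EV(A) = 0.24 × 300 + 0.6 × 4000 + 0.16 × 13600 = 72 + 2400 + 2176 = 4648
EV(B) = 0.4 × 4500 + 0.5 × 10800 + 0.1 × 9700 = 1800 + 5400 + 970 = 8170
EV(C) = 0.2 × 2700 + 0.2 × 16100 + 0.6 × 17500 = 540 + 3220 + 10500 = 14260
Overall = 0.7 × 4648 + 0.1 × 8170 + 0.2 × 14260 = 3253.6 + 817 + 2852 = 6922.6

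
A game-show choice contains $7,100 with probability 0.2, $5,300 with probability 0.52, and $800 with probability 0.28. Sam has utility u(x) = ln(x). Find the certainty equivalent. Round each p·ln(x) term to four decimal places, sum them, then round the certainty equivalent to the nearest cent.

$3,309.33

E[u] = 0.2·ln(7100) + 0.52·ln(5300) + 0.28·ln(800) = 1.7736 + 4.4592 + 1.8717 = 8.1045
CE = e^8.1045 ≈ 3309.33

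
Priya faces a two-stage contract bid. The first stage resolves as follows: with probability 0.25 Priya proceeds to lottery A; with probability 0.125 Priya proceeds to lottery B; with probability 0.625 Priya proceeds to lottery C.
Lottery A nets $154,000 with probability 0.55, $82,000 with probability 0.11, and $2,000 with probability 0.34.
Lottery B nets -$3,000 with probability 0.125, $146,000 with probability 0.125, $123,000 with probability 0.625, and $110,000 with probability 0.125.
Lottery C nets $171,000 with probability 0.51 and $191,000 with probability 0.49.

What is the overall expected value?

EV(A) = 0.55 × 154000 + 0.11 × 82000 + 0.34 × 2000 = 84700 + 9020 + 680 = 94400
EV(B) = 0.125 × (-3000) + 0.125 × 146000 + 0.625 × 123000 + 0.125 × 110000 = -375 + 18250 + 76875 + 13750 = 108500
EV(C) = 0.51 × 171000 + 0.49 × 191000 = 87210 + 93590 = 180800
Overall = 0.25 × 94400 + 0.125 × 108500 + 0.625 × 180800 = 23600 + 13562.5 + 113000 = 150162.5

$150,162.50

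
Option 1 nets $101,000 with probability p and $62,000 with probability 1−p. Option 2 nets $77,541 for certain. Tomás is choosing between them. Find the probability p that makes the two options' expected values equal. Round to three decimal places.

p = 0.398

p·101000 + (1−p)·62000 = 77541
39000p + 62000 = 77541
p = (77541 − 62000) / 39000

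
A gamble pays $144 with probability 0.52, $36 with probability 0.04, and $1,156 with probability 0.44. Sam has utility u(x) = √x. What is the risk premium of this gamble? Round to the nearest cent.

E[u] = 0.52·√144 + 0.04·√36 + 0.44·√1156 = 0.52·12 + 0.04·6 + 0.44·34 = 21.44
CE = (21.44)² = 459.6736
Risk premium = EV − CE = 584.96 − 459.6736 = 125.2864

$125.29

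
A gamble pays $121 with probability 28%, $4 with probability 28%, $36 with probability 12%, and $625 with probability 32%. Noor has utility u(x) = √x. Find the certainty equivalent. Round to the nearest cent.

$152.77

E[u] = 0.28·√121 + 0.28·√4 + 0.12·√36 + 0.32·√625 = 0.28·11 + 0.28·2 + 0.12·6 + 0.32·25 = 12.36
CE = (12.36)² = 152.7696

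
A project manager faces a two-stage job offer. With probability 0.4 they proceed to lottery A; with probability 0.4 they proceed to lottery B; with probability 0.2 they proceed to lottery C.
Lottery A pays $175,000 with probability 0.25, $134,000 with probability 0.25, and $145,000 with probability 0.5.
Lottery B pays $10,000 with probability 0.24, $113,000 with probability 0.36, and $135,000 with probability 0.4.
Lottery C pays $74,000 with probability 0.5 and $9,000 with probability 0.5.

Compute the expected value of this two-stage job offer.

$107,032

EV(A) = 0.25 × 175000 + 0.25 × 134000 + 0.5 × 145000 = 43750 + 33500 + 72500 = 149750
EV(B) = 0.24 × 10000 + 0.36 × 113000 + 0.4 × 135000 = 2400 + 40680 + 54000 = 97080
EV(C) = 0.5 × 74000 + 0.5 × 9000 = 37000 + 4500 = 41500
Overall = 0.4 × 149750 + 0.4 × 97080 + 0.2 × 41500 = 59900 + 38832 + 8300 = 107032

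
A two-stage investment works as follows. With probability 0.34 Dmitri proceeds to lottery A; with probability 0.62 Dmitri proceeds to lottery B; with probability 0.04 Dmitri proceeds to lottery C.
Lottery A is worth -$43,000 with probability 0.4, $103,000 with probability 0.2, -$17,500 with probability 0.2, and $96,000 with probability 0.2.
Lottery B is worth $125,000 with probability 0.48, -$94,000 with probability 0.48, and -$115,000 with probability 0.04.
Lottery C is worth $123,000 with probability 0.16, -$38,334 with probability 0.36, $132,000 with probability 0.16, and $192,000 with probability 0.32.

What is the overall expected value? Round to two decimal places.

$16,405.19

EV(A) = 0.4 × (-43000) + 0.2 × 103000 + 0.2 × (-17500) + 0.2 × 96000 = -17200 + 20600 − 3500 + 19200 = 19100
EV(B) = 0.48 × 125000 + 0.48 × (-94000) + 0.04 × (-115000) = 60000 − 45120 − 4600 = 10280
EV(C) = 0.16 × 123000 + 0.36 × (-38334) + 0.16 × 132000 + 0.32 × 192000 = 19680 − 13800.24 + 21120 + 61440 = 88439.76
Overall = 0.34 × 19100 + 0.62 × 10280 + 0.04 × 88439.76 = 6494 + 6373.6 + 3537.5904 = 16405.1904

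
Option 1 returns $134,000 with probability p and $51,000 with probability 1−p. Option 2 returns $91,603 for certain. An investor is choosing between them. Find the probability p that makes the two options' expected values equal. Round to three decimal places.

p·134000 + (1−p)·51000 = 91603
83000p + 51000 = 91603
p = (91603 − 51000) / 83000

p = 0.489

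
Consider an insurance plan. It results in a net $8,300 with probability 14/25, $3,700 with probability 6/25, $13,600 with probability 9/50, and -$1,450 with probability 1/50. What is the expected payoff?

EV = 14/25 × 8300 + 6/25 × 3700 + 9/50 × 13600 + 1/50 × (-1450) = 4648 + 888 + 2448 − 29 = 7955

$7,955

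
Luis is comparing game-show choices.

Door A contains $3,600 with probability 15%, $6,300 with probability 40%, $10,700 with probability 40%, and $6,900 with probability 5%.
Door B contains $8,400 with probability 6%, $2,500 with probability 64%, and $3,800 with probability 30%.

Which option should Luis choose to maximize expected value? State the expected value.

Door A ($7,685)

Door A = 0.15 × 3600 + 0.4 × 6300 + 0.4 × 10700 + 0.05 × 6900 = 540 + 2520 + 4280 + 345 = 7685
Door B = 0.06 × 8400 + 0.64 × 2500 + 0.3 × 3800 = 504 + 1600 + 1140 = 3244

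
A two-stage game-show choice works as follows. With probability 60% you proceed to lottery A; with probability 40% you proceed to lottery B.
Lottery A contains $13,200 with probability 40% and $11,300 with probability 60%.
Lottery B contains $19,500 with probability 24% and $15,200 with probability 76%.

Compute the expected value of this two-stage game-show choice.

$13,728.80

EV(A) = 0.4 × 13200 + 0.6 × 11300 = 5280 + 6780 = 12060
EV(B) = 0.24 × 19500 + 0.76 × 15200 = 4680 + 11552 = 16232
Overall = 0.6 × 12060 + 0.4 × 16232 = 7236 + 6492.8 = 13728.8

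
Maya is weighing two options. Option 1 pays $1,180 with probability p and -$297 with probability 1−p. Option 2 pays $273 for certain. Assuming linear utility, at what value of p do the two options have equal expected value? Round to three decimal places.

p = 0.386

p·1180 + (1−p)·(-297) = 273
1477p − 297 = 273
p = (273 + 297) / 1477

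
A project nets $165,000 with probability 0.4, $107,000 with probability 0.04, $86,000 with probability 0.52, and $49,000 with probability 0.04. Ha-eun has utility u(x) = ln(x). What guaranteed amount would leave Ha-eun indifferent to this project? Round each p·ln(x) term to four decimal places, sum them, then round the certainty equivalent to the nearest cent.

E[u] = 0.4·ln(165000) + 0.04·ln(107000) + 0.52·ln(86000) + 0.04·ln(49000) = 4.8055 + 0.4632 + 5.9083 + 0.4320 = 11.6090
CE = e^11.6090 ≈ 110084.11

$110,084.11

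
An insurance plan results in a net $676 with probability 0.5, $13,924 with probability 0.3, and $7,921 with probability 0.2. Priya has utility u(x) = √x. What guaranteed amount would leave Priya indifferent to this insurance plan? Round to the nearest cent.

$4,382.44

E[u] = 0.5·√676 + 0.3·√13924 + 0.2·√7921 = 0.5·26 + 0.3·118 + 0.2·89 = 66.2
CE = (66.2)² = 4382.44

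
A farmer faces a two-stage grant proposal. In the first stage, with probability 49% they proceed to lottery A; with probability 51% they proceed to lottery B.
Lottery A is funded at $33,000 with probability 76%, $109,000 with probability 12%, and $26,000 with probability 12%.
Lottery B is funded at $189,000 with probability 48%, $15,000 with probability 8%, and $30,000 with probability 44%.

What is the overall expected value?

EV(A) = 0.76 × 33000 + 0.12 × 109000 + 0.12 × 26000 = 25080 + 13080 + 3120 = 41280
EV(B) = 0.48 × 189000 + 0.08 × 15000 + 0.44 × 30000 = 90720 + 1200 + 13200 = 105120
Overall = 0.49 × 41280 + 0.51 × 105120 = 20227.2 + 53611.2 = 73838.4

$73,838.40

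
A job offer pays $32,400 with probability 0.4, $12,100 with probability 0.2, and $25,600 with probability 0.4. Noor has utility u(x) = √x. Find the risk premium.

E[u] = 0.4·√32400 + 0.2·√12100 + 0.4·√25600 = 0.4·180 + 0.2·110 + 0.4·160 = 158
CE = (158)² = 24964
Risk premium = EV − CE = 25620 − 24964 = 656

$656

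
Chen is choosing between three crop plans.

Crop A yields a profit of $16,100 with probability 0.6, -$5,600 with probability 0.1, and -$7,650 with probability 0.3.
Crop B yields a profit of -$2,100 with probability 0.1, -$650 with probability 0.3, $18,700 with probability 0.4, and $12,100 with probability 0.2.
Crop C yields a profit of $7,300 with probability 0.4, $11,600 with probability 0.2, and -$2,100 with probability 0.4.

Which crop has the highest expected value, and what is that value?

Crop B ($9,495)

Crop A = 0.6 × 16100 + 0.1 × (-5600) + 0.3 × (-7650) = 9660 − 560 − 2295 = 6805
Crop B = 0.1 × (-2100) + 0.3 × (-650) + 0.4 × 18700 + 0.2 × 12100 = -210 − 195 + 7480 + 2420 = 9495
Crop C = 0.4 × 7300 + 0.2 × 11600 + 0.4 × (-2100) = 2920 + 2320 − 840 = 4400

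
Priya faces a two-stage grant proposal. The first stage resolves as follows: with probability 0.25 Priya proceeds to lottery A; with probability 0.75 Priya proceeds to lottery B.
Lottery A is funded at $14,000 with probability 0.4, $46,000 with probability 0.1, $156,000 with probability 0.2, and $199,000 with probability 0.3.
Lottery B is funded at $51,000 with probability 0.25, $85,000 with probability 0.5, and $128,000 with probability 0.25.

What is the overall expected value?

$90,712.50

EV(A) = 0.4 × 14000 + 0.1 × 46000 + 0.2 × 156000 + 0.3 × 199000 = 5600 + 4600 + 31200 + 59700 = 101100
EV(B) = 0.25 × 51000 + 0.5 × 85000 + 0.25 × 128000 = 12750 + 42500 + 32000 = 87250
Overall = 0.25 × 101100 + 0.75 × 87250 = 25275 + 65437.5 = 90712.5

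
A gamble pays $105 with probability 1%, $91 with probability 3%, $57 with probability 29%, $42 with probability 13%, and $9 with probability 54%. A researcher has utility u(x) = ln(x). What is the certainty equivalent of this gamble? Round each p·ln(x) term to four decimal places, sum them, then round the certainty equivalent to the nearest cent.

$20.63

E[u] = 0.01·ln(105) + 0.03·ln(91) + 0.29·ln(57) + 0.13·ln(42) + 0.54·ln(9) = 0.0465 + 0.1353 + 1.1725 + 0.4859 + 1.1865 = 3.0267
CE = e^3.0267 ≈ 20.63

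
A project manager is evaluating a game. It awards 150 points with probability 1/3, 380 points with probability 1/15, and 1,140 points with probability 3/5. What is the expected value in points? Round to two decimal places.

759.33 points

EV = 1/3 × 150 + 1/15 × 380 + 3/5 × 1140 = 50 + 25.3333 + 684 = 759.3333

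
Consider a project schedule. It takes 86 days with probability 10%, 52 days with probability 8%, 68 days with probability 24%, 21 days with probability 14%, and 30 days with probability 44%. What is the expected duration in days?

45.22 days

EV = 0.1 × 86 + 0.08 × 52 + 0.24 × 68 + 0.14 × 21 + 0.44 × 30 = 8.6 + 4.16 + 16.32 + 2.94 + 13.2 = 45.22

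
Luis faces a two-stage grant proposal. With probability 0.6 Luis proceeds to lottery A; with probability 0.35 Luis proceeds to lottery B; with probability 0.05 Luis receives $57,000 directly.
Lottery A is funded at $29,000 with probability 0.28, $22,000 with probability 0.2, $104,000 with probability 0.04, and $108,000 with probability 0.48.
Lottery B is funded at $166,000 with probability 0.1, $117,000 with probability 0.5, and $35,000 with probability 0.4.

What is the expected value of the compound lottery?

EV(A) = 0.28 × 29000 + 0.2 × 22000 + 0.04 × 104000 + 0.48 × 108000 = 8120 + 4400 + 4160 + 51840 = 68520
EV(B) = 0.1 × 166000 + 0.5 × 117000 + 0.4 × 35000 = 16600 + 58500 + 14000 = 89100
Branch C: 57000 (certain)
Overall = 0.6 × 68520 + 0.35 × 89100 + 0.05 × 57000 = 41112 + 31185 + 2850 = 75147

$75,147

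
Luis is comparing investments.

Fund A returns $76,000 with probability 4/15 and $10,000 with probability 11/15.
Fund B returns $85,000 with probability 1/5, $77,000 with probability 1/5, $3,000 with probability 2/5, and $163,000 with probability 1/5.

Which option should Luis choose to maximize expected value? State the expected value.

Fund B ($66,200)

Fund A = 4/15 × 76000 + 11/15 × 10000 = 20266.6667 + 7333.3333 = 27600
Fund B = 1/5 × 85000 + 1/5 × 77000 + 2/5 × 3000 + 1/5 × 163000 = 17000 + 15400 + 1200 + 32600 = 66200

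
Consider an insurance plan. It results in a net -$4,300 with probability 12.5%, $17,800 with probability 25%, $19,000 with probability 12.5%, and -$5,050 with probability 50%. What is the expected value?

$3,762.50

EV = 0.125 × (-4300) + 0.25 × 17800 + 0.125 × 19000 + 0.5 × (-5050) = -537.5 + 4450 + 2375 − 2525 = 3762.5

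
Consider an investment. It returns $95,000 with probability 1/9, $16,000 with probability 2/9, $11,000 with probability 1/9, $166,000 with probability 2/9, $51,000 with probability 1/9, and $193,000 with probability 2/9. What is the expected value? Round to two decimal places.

$100,777.78

EV = 1/9 × 95000 + 2/9 × 16000 + 1/9 × 11000 + 2/9 × 166000 + 1/9 × 51000 + 2/9 × 193000 = 10555.5556 + 3555.5556 + 1222.2222 + 36888.8889 + 5666.6667 + 42888.8889 = 100777.7778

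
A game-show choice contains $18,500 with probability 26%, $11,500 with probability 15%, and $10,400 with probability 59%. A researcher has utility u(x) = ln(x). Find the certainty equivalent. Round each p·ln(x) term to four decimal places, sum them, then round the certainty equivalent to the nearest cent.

E[u] = 0.26·ln(18500) + 0.15·ln(11500) + 0.59·ln(10400) = 2.5546 + 1.4025 + 5.4572 = 9.4143
CE = e^9.4143 ≈ 12262.49

$12,262.49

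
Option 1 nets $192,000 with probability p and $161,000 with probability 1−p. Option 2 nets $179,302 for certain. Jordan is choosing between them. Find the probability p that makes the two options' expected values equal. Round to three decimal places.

p = 0.590

p·192000 + (1−p)·161000 = 179302
31000p + 161000 = 179302
p = (179302 − 161000) / 31000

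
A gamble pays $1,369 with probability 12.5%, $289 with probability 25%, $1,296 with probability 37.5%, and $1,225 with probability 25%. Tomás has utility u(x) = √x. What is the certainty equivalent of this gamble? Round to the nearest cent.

E[u] = 0.125·√1369 + 0.25·√289 + 0.375·√1296 + 0.25·√1225 = 0.125·37 + 0.25·17 + 0.375·36 + 0.25·35 = 31.125
CE = (31.125)² = 968.765625

$968.77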